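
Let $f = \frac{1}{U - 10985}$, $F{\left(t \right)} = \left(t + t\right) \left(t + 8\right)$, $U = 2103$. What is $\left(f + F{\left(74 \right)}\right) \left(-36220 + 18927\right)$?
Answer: $- \frac{1864046208643}{8882} \approx -2.0987 \cdot 10^{8}$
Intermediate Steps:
$F{\left(t \right)} = 2 t \left(8 + t\right)$
$f = - \frac{1}{8882}$ ($f = \frac{1}{2103 - 10985} = \frac{1}{-8882} = - \frac{1}{8882} \approx -0.00011259$)
$\left(f + F{\left(74 \right)}\right) \left(-36220 + 18927\right) = \left(- \frac{1}{8882} + 2 \cdot 74 \left(8 + 74\right)\right) \left(-36220 + 18927\right) = \left(- \frac{1}{8882} + 2 \cdot 74 \cdot 82\right) \left(-17293\right) = \left(- \frac{1}{8882} + 12136\right) \left(-17293\right) = \frac{107791951}{8882} \left(-17293\right) = - \frac{1864046208643}{8882}$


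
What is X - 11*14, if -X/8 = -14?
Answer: -42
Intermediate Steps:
X = 112 (X = -8*(-14) = 112)
X - 11*14 = 112 - 11*14 = 112 - 154 = -42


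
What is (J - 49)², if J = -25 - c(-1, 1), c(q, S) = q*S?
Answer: 5329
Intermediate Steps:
c(q, S) = S*q
J = -24 (J = -25 - (-1) = -25 - 1*(-1) = -25 + 1 = -24)
(J - 49)² = (-24 - 49)² = (-73)² = 5329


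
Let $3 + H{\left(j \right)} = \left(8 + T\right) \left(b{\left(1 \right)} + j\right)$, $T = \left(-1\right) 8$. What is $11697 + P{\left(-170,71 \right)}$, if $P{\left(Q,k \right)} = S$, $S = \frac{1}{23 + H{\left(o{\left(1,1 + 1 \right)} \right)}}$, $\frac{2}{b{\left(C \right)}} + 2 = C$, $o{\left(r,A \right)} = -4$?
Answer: $\frac{233941}{20} \approx 11697.0$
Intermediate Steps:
$b{\left(C \right)} = \frac{2}{-2 + C}$
$T = -8$
$H{\left(j \right)} = -3$ ($H{\left(j \right)} = -3 + \left(8 - 8\right) \left(\frac{2}{-2 + 1} + j\right) = -3 + 0 \left(\frac{2}{-1} + j\right) = -3 + 0 \left(2 \left(-1\right) + j\right) = -3 + 0 \left(-2 + j\right) = -3 + 0 = -3$)
$S = \frac{1}{20}$ ($S = \frac{1}{23 - 3} = \frac{1}{20} \approx 0.05$)
$P{\left(Q,k \right)} = \frac{1}{20}$
$11697 + P{\left(-170,71 \right)} = 11697 + \frac{1}{20} = \frac{233941}{20}$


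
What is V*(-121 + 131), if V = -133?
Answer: -1330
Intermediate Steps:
V*(-121 + 131) = -133*(-121 + 131) = -133*10 = -1330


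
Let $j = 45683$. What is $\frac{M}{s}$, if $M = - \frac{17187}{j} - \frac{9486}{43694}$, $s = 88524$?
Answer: $- \frac{98693143}{14725030535754} \approx -6.7024 \cdot 10^{-6}$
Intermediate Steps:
$M = - \frac{592158858}{998036501}$ ($M = - \frac{17187}{45683} - \frac{9486}{43694} = \left(-17187\right) \frac{1}{45683} - \frac{4743}{21847} = - \frac{17187}{45683} - \frac{4743}{21847} = - \frac{592158858}{998036501} \approx -0.59332$)
$\frac{M}{s} = - \frac{592158858}{998036501 \cdot 88524} = \left(- \frac{592158858}{998036501}\right) \frac{1}{88524} = - \frac{98693143}{14725030535754}$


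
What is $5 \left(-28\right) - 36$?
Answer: $-176$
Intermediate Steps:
$5 \left(-28\right) - 36 = -140 - 36 = -176$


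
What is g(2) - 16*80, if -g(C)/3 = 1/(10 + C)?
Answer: -5121/4 ≈ -1280.3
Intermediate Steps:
g(C) = -3/(10 + C)
g(2) - 16*80 = -3/(10 + 2) - 16*80 = -3/12 - 1280 = -3*1/12 - 1280 = -1/4 - 1280 = -5121/4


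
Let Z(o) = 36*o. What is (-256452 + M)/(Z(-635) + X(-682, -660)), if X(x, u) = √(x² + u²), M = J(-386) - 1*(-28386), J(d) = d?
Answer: 1305603180/130419719 + 1256486*√1861/130419719 ≈ 10.426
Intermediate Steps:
M = 28000 (M = -386 - 1*(-28386) = -386 + 28386 = 28000)
X(x, u) = √(u² + x²)
(-256452 + M)/(Z(-635) + X(-682, -660)) = (-256452 + 28000)/(36*(-635) + √((-660)² + (-682)²)) = -228452/(-22860 + √(435600 + 465124)) = -228452/(-22860 + √900724) = -228452/(-22860 + 22*√1861)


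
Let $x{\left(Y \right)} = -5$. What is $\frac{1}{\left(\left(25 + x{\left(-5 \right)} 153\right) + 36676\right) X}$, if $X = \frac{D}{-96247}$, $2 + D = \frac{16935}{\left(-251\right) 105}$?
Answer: $\frac{169105979}{166850848} \approx 1.0135$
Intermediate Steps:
$D = - \frac{4643}{1757}$ ($D = -2 + \frac{16935}{\left(-251\right) 105} = -2 + \frac{16935}{-26355} = -2 + 16935 \left(- \frac{1}{26355}\right) = -2 - \frac{1129}{1757} = - \frac{4643}{1757} \approx -2.6426$)
$X = \frac{4643}{169105979}$ ($X = - \frac{4643}{1757 \left(-96247\right)} = \left(- \frac{4643}{1757}\right) \left(- \frac{1}{96247}\right) = \frac{4643}{169105979} \approx 2.7456 \cdot 10^{-5}$)
$\frac{1}{\left(\left(25 + x{\left(-5 \right)} 153\right) + 36676\right) X} = \frac{1}{\left(\left(25 - 765\right) + 36676\right) \frac{4643}{169105979}} = \frac{1}{\left(25 - 765\right) + 36676} \cdot \frac{169105979}{4643} = \frac{1}{-740 + 36676} \cdot \frac{169105979}{4643} = \frac{1}{35936} \cdot \frac{169105979}{4643} = \frac{169105979}{166850848}$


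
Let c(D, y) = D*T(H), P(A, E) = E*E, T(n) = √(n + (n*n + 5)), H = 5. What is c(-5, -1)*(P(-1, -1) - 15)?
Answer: 70*√35 ≈ 414.13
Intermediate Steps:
T(n) = √(5 + n + n²) (T(n) = √(n + (n² + 5)) = √(n + (5 + n²)) = √(5 + n + n²))
P(A, E) = E²
c(D, y) = D*√35 (c(D, y) = D*√(5 + 5 + 5²) = D*√(5 + 5 + 25) = D*√35)
c(-5, -1)*(P(-1, -1) - 15) = (-5*√35)*((-1)² - 15) = (-5*√35)*(1 - 15) = -5*√35*(-14) = 70*√35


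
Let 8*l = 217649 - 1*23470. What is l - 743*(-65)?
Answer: 580539/8 ≈ 72567.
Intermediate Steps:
l = 194179/8 (l = (217649 - 1*23470)/8 = (217649 - 23470)/8 = (1/8)*194179 = 194179/8 ≈ 24272.)
l - 743*(-65) = 194179/8 - 743*(-65) = 194179/8 + 48295 = 580539/8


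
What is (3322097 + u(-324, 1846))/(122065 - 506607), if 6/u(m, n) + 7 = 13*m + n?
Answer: -2627778725/304172722 ≈ -8.6391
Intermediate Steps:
u(m, n) = 6/(-7 + n + 13*m) (u(m, n) = 6/(-7 + (13*m + n)) = 6/(-7 + (n + 13*m)) = 6/(-7 + n + 13*m))
(3322097 + u(-324, 1846))/(122065 - 506607) = (3322097 + 6/(-7 + 1846 + 13*(-324)))/(122065 - 506607) = (3322097 + 6/(-7 + 1846 - 4212))/(-384542) = (3322097 + 6/(-2373))*(-1/384542) = (3322097 + 6*(-1/2373))*(-1/384542) = (3322097 - 2/791)*(-1/384542) = (2627778725/791)*(-1/384542) = -2627778725/304172722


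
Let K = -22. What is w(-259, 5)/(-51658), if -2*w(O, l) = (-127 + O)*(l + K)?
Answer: 3281/51658 ≈ 0.063514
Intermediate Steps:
w(O, l) = -(-127 + O)*(-22 + l)/2 (w(O, l) = -(-127 + O)*(l - 22)/2 = -(-127 + O)*(-22 + l)/2)
w(-259, 5)/(-51658) = (-1397 + 11*(-259) + (127/2)*5 - ½*(-259)*5)/(-51658) = (-1397 - 2849 + 635/2 + 1295/2)*(-1/51658) = -3281*(-1/51658) = 3281/51658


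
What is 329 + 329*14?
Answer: 4935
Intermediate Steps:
329 + 329*14 = 329 + 4606 = 4935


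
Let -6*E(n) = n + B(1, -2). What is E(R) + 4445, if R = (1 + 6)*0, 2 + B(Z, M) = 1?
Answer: 26671/6 ≈ 4445.2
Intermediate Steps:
B(Z, M) = -1 (B(Z, M) = -2 + 1 = -1)
R = 0 (R = 7*0 = 0)
E(n) = 1/6 - n/6 (E(n) = -(n - 1)/6 = -(-1 + n)/6 = 1/6 - n/6)
E(R) + 4445 = (1/6 - 1/6*0) + 4445 = (1/6 + 0) + 4445 = 1/6 + 4445 = 26671/6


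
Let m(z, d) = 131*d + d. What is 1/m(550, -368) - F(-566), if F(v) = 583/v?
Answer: 14159621/13747008 ≈ 1.0300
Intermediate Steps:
m(z, d) = 132*d
1/m(550, -368) - F(-566) = 1/(132*(-368)) - 583/(-566) = 1/(-48576) - 583*(-1)/566 = -1/48576 - 1*(-583/566) = -1/48576 + 583/566 = 14159621/13747008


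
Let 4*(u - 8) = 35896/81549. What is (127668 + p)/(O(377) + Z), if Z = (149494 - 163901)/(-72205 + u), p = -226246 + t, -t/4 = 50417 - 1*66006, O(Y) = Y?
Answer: -106630037065869/1110397055963 ≈ -96.029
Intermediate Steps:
t = 62356 (t = -4*(50417 - 1*66006) = -4*(50417 - 66006) = -4*(-15589) = 62356)
u = 661366/81549 (u = 8 + (35896/81549)/4 = 8 + (35896*(1/81549))/4 = 8 + (¼)*(35896/81549) = 8 + 8974/81549 = 661366/81549 ≈ 8.1100)
p = -163890 (p = -226246 + 62356 = -163890)
Z = 1174876443/5887584179 (Z = (149494 - 163901)/(-72205 + 661366/81549) = -14407/(-5887584179/81549) = -14407*(-81549/5887584179) = 1174876443/5887584179 ≈ 0.19955)
(127668 + p)/(O(377) + Z) = (127668 - 163890)/(377 + 1174876443/5887584179) = -36222/2220794111926/5887584179 = -36222*5887584179/2220794111926 = -106630037065869/1110397055963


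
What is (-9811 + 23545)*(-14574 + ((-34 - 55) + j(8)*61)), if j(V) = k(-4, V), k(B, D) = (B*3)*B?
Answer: -161168490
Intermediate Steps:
k(B, D) = 3*B² (k(B, D) = (3*B)*B = 3*B²)
j(V) = 48 (j(V) = 3*(-4)² = 3*16 = 48)
(-9811 + 23545)*(-14574 + ((-34 - 55) + j(8)*61)) = (-9811 + 23545)*(-14574 + ((-34 - 55) + 48*61)) = 13734*(-14574 + (-89 + 2928)) = 13734*(-14574 + 2839) = 13734*(-11735) = -161168490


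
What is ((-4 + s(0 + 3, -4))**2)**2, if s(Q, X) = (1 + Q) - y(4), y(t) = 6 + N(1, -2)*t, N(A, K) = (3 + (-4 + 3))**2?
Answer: 234256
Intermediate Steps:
N(A, K) = 4 (N(A, K) = (3 - 1)**2 = 2**2 = 4)
y(t) = 6 + 4*t
s(Q, X) = -21 + Q (s(Q, X) = (1 + Q) - (6 + 4*4) = (1 + Q) - (6 + 16) = (1 + Q) - 1*22 = (1 + Q) - 22 = -21 + Q)
((-4 + s(0 + 3, -4))**2)**2 = ((-4 + (-21 + (0 + 3)))**2)**2 = ((-4 + (-21 + 3))**2)**2 = ((-4 - 18)**2)**2 = ((-22)**2)**2 = 484**2 = 234256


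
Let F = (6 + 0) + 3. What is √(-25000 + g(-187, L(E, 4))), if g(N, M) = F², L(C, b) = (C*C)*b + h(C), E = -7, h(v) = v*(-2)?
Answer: I*√24919 ≈ 157.86*I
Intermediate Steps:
h(v) = -2*v
L(C, b) = -2*C + b*C² (L(C, b) = (C*C)*b - 2*C = C²*b - 2*C = b*C² - 2*C = -2*C + b*C²)
F = 9 (F = 6 + 3 = 9)
g(N, M) = 81 (g(N, M) = 9² = 81)
√(-25000 + g(-187, L(E, 4))) = √(-25000 + 81) = √(-24919) = I*√24919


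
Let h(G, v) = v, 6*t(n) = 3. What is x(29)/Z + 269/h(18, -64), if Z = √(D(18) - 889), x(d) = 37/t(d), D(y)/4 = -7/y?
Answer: -269/64 - 222*I*√8015/8015 ≈ -4.2031 - 2.4797*I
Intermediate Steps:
t(n) = ½ (t(n) = (⅙)*3 = ½)
D(y) = -28/y (D(y) = 4*(-7/y) = -28/y)
x(d) = 74 (x(d) = 37/(½) = 37*2 = 74)
Z = I*√8015/3 (Z = √(-28/18 - 889) = √(-28*1/18 - 889) = √(-14/9 - 889) = √(-8015/9) = I*√8015/3 ≈ 29.842*I)
x(29)/Z + 269/h(18, -64) = 74/((I*√8015/3)) + 269/(-64) = 74*(-3*I*√8015/8015) + 269*(-1/64) = -222*I*√8015/8015 - 269/64 = -269/64 - 222*I*√8015/8015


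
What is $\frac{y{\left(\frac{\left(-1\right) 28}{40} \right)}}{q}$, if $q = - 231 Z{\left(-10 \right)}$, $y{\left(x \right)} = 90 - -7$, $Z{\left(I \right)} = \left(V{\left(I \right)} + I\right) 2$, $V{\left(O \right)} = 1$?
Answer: $\frac{97}{4158} \approx 0.023329$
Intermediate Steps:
$Z{\left(I \right)} = 2 + 2 I$ ($Z{\left(I \right)} = \left(1 + I\right) 2 = 2 + 2 I$)
$y{\left(x \right)} = 97$ ($y{\left(x \right)} = 90 + 7 = 97$)
$q = 4158$ ($q = - 231 \left(2 + 2 \left(-10\right)\right) = - 231 \left(2 - 20\right) = \left(-231\right) \left(-18\right) = 4158$)
$\frac{y{\left(\frac{\left(-1\right) 28}{40} \right)}}{q} = \frac{97}{4158}$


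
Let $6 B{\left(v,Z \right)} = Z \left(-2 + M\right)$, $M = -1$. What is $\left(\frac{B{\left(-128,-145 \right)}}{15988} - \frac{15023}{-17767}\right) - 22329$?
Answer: $- \frac{12685014760105}{568117592} \approx -22328.0$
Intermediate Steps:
$B{\left(v,Z \right)} = - \frac{Z}{2}$ ($B{\left(v,Z \right)} = \frac{Z \left(-2 - 1\right)}{6} = \frac{Z \left(-3\right)}{6} = \frac{\left(-3\right) Z}{6} = - \frac{Z}{2}$)
$\left(\frac{B{\left(-128,-145 \right)}}{15988} - \frac{15023}{-17767}\right) - 22329 = \left(\frac{\left(- \frac{1}{2}\right) \left(-145\right)}{15988} - \frac{15023}{-17767}\right) - 22329 = \left(\frac{145}{2} \cdot \frac{1}{15988} - - \frac{15023}{17767}\right) - 22329 = \left(\frac{145}{31976} + \frac{15023}{17767}\right) - 22329 = \frac{482951663}{568117592} - 22329 = - \frac{12685014760105}{568117592}$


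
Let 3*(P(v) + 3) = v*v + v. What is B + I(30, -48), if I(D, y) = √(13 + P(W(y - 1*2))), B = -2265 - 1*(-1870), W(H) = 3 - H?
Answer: -395 + 2*√241 ≈ -363.95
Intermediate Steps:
B = -395 (B = -2265 + 1870 = -395)
P(v) = -3 + v/3 + v²/3 (P(v) = -3 + (v*v + v)/3 = -3 + (v² + v)/3 = -3 + (v + v²)/3 = -3 + (v/3 + v²/3) = -3 + v/3 + v²/3)
I(D, y) = √(35/3 - y/3 + (5 - y)²/3) (I(D, y) = √(13 + (-3 + (3 - (y - 1*2))/3 + (3 - (y - 1*2))²/3)) = √(13 + (-3 + (3 - (y - 2))/3 + (3 - (y - 2))²/3)) = √(13 + (-3 + (3 - (-2 + y))/3 + (3 - (-2 + y))²/3)) = √(13 + (-3 + (3 + (2 - y))/3 + (3 + (2 - y))²/3)) = √(13 + (-3 + (5 - y)/3 + (5 - y)²/3)) = √(13 + (-3 + (5/3 - y/3) + (5 - y)²/3)) = √(13 + (-4/3 - y/3 + (5 - y)²/3)) = √(35/3 - y/3 + (5 - y)²/3))
B + I(30, -48) = -395 + √(105 - 3*(-48) + 3*(-5 - 48)²)/3 = -395 + √(105 + 144 + 3*(-53)²)/3 = -395 + √(105 + 144 + 3*2809)/3 = -395 + √(105 + 144 + 8427)/3 = -395 + √8676/3 = -395 + (6*√241)/3 = -395 + 2*√241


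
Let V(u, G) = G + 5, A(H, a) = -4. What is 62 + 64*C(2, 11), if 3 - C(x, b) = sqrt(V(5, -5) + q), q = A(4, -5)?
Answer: 254 - 128*I ≈ 254.0 - 128.0*I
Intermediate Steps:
q = -4
V(u, G) = 5 + G
C(x, b) = 3 - 2*I (C(x, b) = 3 - sqrt((5 - 5) - 4) = 3 - sqrt(0 - 4) = 3 - sqrt(-4) = 3 - 2*I)
62 + 64*C(2, 11) = 62 + 64*(3 - 2*I) = 62 + (192 - 128*I) = 254 - 128*I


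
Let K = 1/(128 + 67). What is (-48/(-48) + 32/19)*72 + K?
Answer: 716059/3705 ≈ 193.27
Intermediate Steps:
K = 1/195 ≈ 0.0051282
(-48/(-48) + 32/19)*72 + K = (-48/(-48) + 32/19)*72 + 1/195 = (-48*(-1/48) + 32*(1/19))*72 + 1/195 = (1 + 32/19)*72 + 1/195 = (51/19)*72 + 1/195 = 3672/19 + 1/195 = 716059/3705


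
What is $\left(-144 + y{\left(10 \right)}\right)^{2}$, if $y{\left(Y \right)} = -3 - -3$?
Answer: $20736$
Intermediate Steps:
$y{\left(Y \right)} = 0$ ($y{\left(Y \right)} = -3 + 3 = 0$)
$\left(-144 + y{\left(10 \right)}\right)^{2} = \left(-144 + 0\right)^{2} = \left(-144\right)^{2} = 20736$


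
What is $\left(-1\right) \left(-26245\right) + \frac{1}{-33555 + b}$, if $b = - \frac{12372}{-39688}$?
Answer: $\frac{8737737788243}{332929617} \approx 26245.0$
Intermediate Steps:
$b = \frac{3093}{9922}$ ($b = \left(-12372\right) \left(- \frac{1}{39688}\right) = \frac{3093}{9922} \approx 0.31173$)
$\left(-1\right) \left(-26245\right) + \frac{1}{-33555 + b} = \left(-1\right) \left(-26245\right) + \frac{1}{-33555 + \frac{3093}{9922}} = 26245 + \frac{1}{- \frac{332929617}{9922}} = 26245 - \frac{9922}{332929617} = \frac{8737737788243}{332929617}$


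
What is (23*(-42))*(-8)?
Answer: 7728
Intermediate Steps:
(23*(-42))*(-8) = -966*(-8) = 7728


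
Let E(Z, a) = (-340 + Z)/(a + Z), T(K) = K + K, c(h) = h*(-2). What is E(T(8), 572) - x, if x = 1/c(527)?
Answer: -28409/51646 ≈ -0.55007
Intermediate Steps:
c(h) = -2*h
T(K) = 2*K
E(Z, a) = (-340 + Z)/(Z + a)
x = -1/1054 (x = 1/(-2*527) = 1/(-1054) = -1/1054 ≈ -0.00094877)
E(T(8), 572) - x = (-340 + 2*8)/(2*8 + 572) - 1*(-1/1054) = (-340 + 16)/(16 + 572) + 1/1054 = -324/588 + 1/1054 = (1/588)*(-324) + 1/1054 = -27/49 + 1/1054 = -28409/51646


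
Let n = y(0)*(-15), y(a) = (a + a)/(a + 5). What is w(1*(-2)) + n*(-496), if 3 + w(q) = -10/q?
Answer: 2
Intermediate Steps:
y(a) = 2*a/(5 + a) (y(a) = (2*a)/(5 + a) = 2*a/(5 + a))
n = 0 (n = (2*0/(5 + 0))*(-15) = (2*0/5)*(-15) = (2*0*(⅕))*(-15) = 0*(-15) = 0)
w(q) = -3 - 10/q
w(1*(-2)) + n*(-496) = (-3 - 10/(1*(-2))) + 0*(-496) = (-3 - 10/(-2)) + 0 = (-3 - 10*(-½)) + 0 = (-3 + 5) + 0 = 2 + 0 = 2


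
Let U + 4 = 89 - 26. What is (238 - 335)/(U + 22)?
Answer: -97/81 ≈ -1.1975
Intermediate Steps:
U = 59 (U = -4 + (89 - 26) = -4 + 63 = 59)
(238 - 335)/(U + 22) = (238 - 335)/(59 + 22) = -97/81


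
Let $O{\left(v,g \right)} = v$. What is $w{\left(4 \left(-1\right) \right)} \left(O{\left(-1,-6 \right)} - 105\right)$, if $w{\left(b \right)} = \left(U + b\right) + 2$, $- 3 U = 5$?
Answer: $\frac{1166}{3} \approx 388.67$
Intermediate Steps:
$U = - \frac{5}{3}$ ($U = \left(- \frac{1}{3}\right) 5 = - \frac{5}{3} \approx -1.6667$)
$w{\left(b \right)} = \frac{1}{3} + b$ ($w{\left(b \right)} = \left(- \frac{5}{3} + b\right) + 2 = \frac{1}{3} + b$)
$w{\left(4 \left(-1\right) \right)} \left(O{\left(-1,-6 \right)} - 105\right) = \left(\frac{1}{3} + 4 \left(-1\right)\right) \left(-1 - 105\right) = \left(\frac{1}{3} - 4\right) \left(-106\right) = \left(- \frac{11}{3}\right) \left(-106\right) = \frac{1166}{3}$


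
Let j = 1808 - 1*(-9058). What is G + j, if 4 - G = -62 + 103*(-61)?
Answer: 17215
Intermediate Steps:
G = 6349 (G = 4 - (-62 + 103*(-61)) = 4 - (-62 - 6283) = 4 - 1*(-6345) = 4 + 6345 = 6349)
j = 10866 (j = 1808 + 9058 = 10866)
G + j = 6349 + 10866 = 17215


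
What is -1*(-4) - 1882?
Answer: -1878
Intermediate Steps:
-1*(-4) - 1882 = 4 - 1882 = -1878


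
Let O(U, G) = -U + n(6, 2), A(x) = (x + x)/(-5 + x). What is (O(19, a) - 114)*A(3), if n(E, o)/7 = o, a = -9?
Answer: 357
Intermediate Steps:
A(x) = 2*x/(-5 + x) (A(x) = (2*x)/(-5 + x) = 2*x/(-5 + x))
n(E, o) = 7*o
O(U, G) = 14 - U (O(U, G) = -U + 7*2 = -U + 14 = 14 - U)
(O(19, a) - 114)*A(3) = ((14 - 1*19) - 114)*(2*3/(-5 + 3)) = ((14 - 19) - 114)*(2*3/(-2)) = (-5 - 114)*(2*3*(-½)) = -119*(-3) = 357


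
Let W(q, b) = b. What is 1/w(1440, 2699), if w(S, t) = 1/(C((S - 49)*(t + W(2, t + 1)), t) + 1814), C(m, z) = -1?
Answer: 1813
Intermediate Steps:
w(S, t) = 1/1813 (w(S, t) = 1/(-1 + 1814) = 1/1813)
1/w(1440, 2699) = 1/(1/1813) = 1813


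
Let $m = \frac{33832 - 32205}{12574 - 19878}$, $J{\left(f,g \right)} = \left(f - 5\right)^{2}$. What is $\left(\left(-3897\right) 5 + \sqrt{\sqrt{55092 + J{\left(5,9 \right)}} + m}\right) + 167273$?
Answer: $147788 + \frac{\sqrt{-2970902 + 26674208 \sqrt{13773}}}{3652} \approx 1.478 \cdot 10^{5}$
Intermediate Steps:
$J{\left(f,g \right)} = \left(-5 + f\right)^{2}$
$m = - \frac{1627}{7304}$ ($m = \frac{1627}{-7304} = 1627 \left(- \frac{1}{7304}\right) = - \frac{1627}{7304} \approx -0.22275$)
$\left(\left(-3897\right) 5 + \sqrt{\sqrt{55092 + J{\left(5,9 \right)}} + m}\right) + 167273 = \left(\left(-3897\right) 5 + \sqrt{\sqrt{55092 + \left(-5 + 5\right)^{2}} - \frac{1627}{7304}}\right) + 167273 = \left(-19485 + \sqrt{\sqrt{55092 + 0^{2}} - \frac{1627}{7304}}\right) + 167273 = \left(-19485 + \sqrt{\sqrt{55092 + 0} - \frac{1627}{7304}}\right) + 167273 = \left(-19485 + \sqrt{\sqrt{55092} - \frac{1627}{7304}}\right) + 167273 = \left(-19485 + \sqrt{2 \sqrt{13773} - \frac{1627}{7304}}\right) + 167273 = \left(-19485 + \sqrt{- \frac{1627}{7304} + 2 \sqrt{13773}}\right) + 167273 = 147788 + \sqrt{- \frac{1627}{7304} + 2 \sqrt{13773}}$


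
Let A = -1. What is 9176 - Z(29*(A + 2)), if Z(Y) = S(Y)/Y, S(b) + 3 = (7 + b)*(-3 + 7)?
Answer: 265963/29 ≈ 9171.1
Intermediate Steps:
S(b) = 25 + 4*b (S(b) = -3 + (7 + b)*(-3 + 7) = -3 + (7 + b)*4 = -3 + (28 + 4*b) = 25 + 4*b)
Z(Y) = (25 + 4*Y)/Y
9176 - Z(29*(A + 2)) = 9176 - (4 + 25/((29*(-1 + 2)))) = 9176 - (4 + 25/((29*1))) = 9176 - (4 + 25/29) = 9176 - 1*141/29 = 9176 - 141/29 = 265963/29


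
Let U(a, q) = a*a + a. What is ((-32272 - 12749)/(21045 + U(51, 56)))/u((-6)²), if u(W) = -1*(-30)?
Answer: -15007/236970 ≈ -0.063329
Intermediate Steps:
U(a, q) = a + a² (U(a, q) = a² + a = a + a²)
u(W) = 30
((-32272 - 12749)/(21045 + U(51, 56)))/u((-6)²) = ((-32272 - 12749)/(21045 + 51*(1 + 51)))/30 = -45021/(21045 + 51*52)*(1/30) = -45021/(21045 + 2652)*(1/30) = -45021/23697*(1/30) = -45021*1/23697*(1/30) = -15007/7899*1/30 = -15007/236970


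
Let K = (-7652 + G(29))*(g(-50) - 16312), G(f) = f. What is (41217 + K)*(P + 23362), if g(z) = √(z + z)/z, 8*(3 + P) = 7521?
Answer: 24180077366049/8 + 1481857839*I/40 ≈ 3.0225e+12 + 3.7046e+7*I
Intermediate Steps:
P = 7497/8 (P = -3 + (⅛)*7521 = -3 + 7521/8 = 7497/8 ≈ 937.13)
g(z) = √2/√z (g(z) = √(2*z)/z = (√2*√z)/z = √2/√z)
K = 124346376 + 7623*I/5 (K = (-7652 + 29)*(√2/√(-50) - 16312) = -7623*(√2*(-I*√2/10) - 16312) = -7623*(-I/5 - 16312) = -7623*(-16312 - I/5) = 124346376 + 7623*I/5 ≈ 1.2435e+8 + 1524.6*I)
(41217 + K)*(P + 23362) = (41217 + (124346376 + 7623*I/5))*(7497/8 + 23362) = (124387593 + 7623*I/5)*(194393/8) = 24180077366049/8 + 1481857839*I/40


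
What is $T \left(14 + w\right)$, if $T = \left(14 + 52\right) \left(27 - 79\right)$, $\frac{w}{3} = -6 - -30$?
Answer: $-295152$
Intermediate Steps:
$w = 72$ ($w = 3 \left(-6 - -30\right) = 3 \left(-6 + 30\right) = 3 \cdot 24 = 72$)
$T = -3432$ ($T = 66 \left(-52\right) = -3432$)
$T \left(14 + w\right) = - 3432 \left(14 + 72\right) = \left(-3432\right) 86 = -295152$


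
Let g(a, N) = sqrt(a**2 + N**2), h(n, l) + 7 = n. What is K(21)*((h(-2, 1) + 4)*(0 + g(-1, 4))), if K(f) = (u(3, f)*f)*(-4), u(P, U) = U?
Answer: 8820*sqrt(17) ≈ 36366.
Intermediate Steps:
h(n, l) = -7 + n
g(a, N) = sqrt(N**2 + a**2)
K(f) = -4*f**2 (K(f) = (f*f)*(-4) = f**2*(-4) = -4*f**2)
K(21)*((h(-2, 1) + 4)*(0 + g(-1, 4))) = (-4*21**2)*(((-7 - 2) + 4)*(0 + sqrt(4**2 + (-1)**2))) = (-4*441)*((-9 + 4)*(0 + sqrt(16 + 1))) = -(-8820)*(0 + sqrt(17)) = -(-8820)*sqrt(17) = 8820*sqrt(17)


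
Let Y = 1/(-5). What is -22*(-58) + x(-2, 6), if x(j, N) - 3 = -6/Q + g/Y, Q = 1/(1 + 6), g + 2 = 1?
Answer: 1242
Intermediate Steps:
Y = -⅕ ≈ -0.20000
g = -1 (g = -2 + 1 = -1)
Q = ⅐ (Q = 1/7 = ⅐ ≈ 0.14286)
x(j, N) = -34 (x(j, N) = 3 + (-6/⅐ - 1/(-⅕)) = 3 + (-6*7 - 1*(-5)) = 3 + (-42 + 5) = 3 - 37 = -34)
-22*(-58) + x(-2, 6) = -22*(-58) - 34 = 1276 - 34 = 1242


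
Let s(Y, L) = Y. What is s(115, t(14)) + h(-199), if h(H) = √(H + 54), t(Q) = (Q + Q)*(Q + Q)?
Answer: 115 + I*√145 ≈ 115.0 + 12.042*I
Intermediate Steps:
t(Q) = 4*Q² (t(Q) = (2*Q)*(2*Q) = 4*Q²)
h(H) = √(54 + H)
s(115, t(14)) + h(-199) = 115 + √(54 - 199) = 115 + √(-145) = 115 + I*√145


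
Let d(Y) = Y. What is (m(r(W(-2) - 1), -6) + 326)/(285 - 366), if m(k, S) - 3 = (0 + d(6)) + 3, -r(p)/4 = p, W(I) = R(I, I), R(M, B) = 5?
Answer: -338/81 ≈ -4.1728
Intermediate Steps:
W(I) = 5
r(p) = -4*p
m(k, S) = 12 (m(k, S) = 3 + ((0 + 6) + 3) = 3 + (6 + 3) = 3 + 9 = 12)
(m(r(W(-2) - 1), -6) + 326)/(285 - 366) = (12 + 326)/(285 - 366) = 338/(-81) = 338*(-1/81) = -338/81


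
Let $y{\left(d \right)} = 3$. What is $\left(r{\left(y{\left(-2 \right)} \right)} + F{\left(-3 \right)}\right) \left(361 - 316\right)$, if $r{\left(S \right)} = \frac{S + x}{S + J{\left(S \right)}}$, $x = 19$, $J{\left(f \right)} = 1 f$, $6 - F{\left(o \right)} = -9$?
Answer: $840$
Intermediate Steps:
$F{\left(o \right)} = 15$ ($F{\left(o \right)} = 6 - -9 = 6 + 9 = 15$)
$J{\left(f \right)} = f$
$r{\left(S \right)} = \frac{19 + S}{2 S}$ ($r{\left(S \right)} = \frac{S + 19}{S + S} = \frac{19 + S}{2 S}$)
$\left(r{\left(y{\left(-2 \right)} \right)} + F{\left(-3 \right)}\right) \left(361 - 316\right) = \left(\frac{19 + 3}{2 \cdot 3} + 15\right) \left(361 - 316\right) = \left(\frac{1}{2} \cdot \frac{1}{3} \cdot 22 + 15\right) 45 = \left(\frac{11}{3} + 15\right) 45 = \frac{56}{3} \cdot 45 = 840$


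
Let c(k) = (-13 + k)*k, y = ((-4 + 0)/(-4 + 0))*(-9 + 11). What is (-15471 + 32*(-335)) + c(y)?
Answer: -26213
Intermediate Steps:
y = 2 (y = -4/(-4)*2 = -4*(-¼)*2 = 1*2 = 2)
c(k) = k*(-13 + k)
(-15471 + 32*(-335)) + c(y) = (-15471 + 32*(-335)) + 2*(-13 + 2) = (-15471 - 10720) + 2*(-11) = -26191 - 22 = -26213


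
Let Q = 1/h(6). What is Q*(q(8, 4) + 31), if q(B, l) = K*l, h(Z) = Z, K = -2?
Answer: 23/6 ≈ 3.8333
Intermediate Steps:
q(B, l) = -2*l
Q = ⅙ (Q = 1/6 = ⅙ ≈ 0.16667)
Q*(q(8, 4) + 31) = (-2*4 + 31)/6 = (-8 + 31)/6 = (⅙)*23 = 23/6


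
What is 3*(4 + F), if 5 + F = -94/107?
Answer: -603/107 ≈ -5.6355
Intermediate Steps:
F = -629/107 (F = -5 - 94/107 = -629/107 ≈ -5.8785)
3*(4 + F) = 3*(4 - 629/107) = 3*(-201/107) = -603/107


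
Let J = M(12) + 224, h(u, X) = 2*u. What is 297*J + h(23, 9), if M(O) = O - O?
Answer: 66574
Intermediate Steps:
M(O) = 0
J = 224 (J = 0 + 224 = 224)
297*J + h(23, 9) = 297*224 + 2*23 = 66528 + 46 = 66574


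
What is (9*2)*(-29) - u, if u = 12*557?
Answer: -7206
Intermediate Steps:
u = 6684
(9*2)*(-29) - u = (9*2)*(-29) - 1*6684 = 18*(-29) - 6684 = -522 - 6684 = -7206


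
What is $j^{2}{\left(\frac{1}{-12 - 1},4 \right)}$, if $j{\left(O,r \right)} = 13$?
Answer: $169$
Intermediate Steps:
$j^{2}{\left(\frac{1}{-12 - 1},4 \right)} = 13^{2} = 169$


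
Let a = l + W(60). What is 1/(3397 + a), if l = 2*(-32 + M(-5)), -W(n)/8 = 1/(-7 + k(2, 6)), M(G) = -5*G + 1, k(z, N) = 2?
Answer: 5/16933 ≈ 0.00029528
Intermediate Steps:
M(G) = 1 - 5*G
W(n) = 8/5 (W(n) = -8/(-7 + 2) = -8/(-5) = -8*(-⅕) = 8/5)
l = -12 (l = 2*(-32 + (1 - 5*(-5))) = 2*(-32 + (1 + 25)) = 2*(-32 + 26) = 2*(-6) = -12)
a = -52/5 (a = -12 + 8/5 = -52/5 ≈ -10.400)
1/(3397 + a) = 1/(3397 - 52/5) = 1/(16933/5) = 5/16933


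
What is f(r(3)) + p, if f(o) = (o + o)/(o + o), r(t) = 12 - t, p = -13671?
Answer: -13670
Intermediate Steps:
f(o) = 1 (f(o) = (2*o)/((2*o)) = (2*o)*(1/(2*o)) = 1)
f(r(3)) + p = 1 - 13671 = -13670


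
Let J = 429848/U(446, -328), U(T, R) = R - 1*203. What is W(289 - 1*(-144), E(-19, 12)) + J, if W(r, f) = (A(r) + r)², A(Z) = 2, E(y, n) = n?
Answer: 100048627/531 ≈ 1.8842e+5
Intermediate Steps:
U(T, R) = -203 + R (U(T, R) = R - 203 = -203 + R)
W(r, f) = (2 + r)²
J = -429848/531 (J = 429848/(-203 - 328) = 429848/(-531) = 429848*(-1/531) = -429848/531 ≈ -809.51)
W(289 - 1*(-144), E(-19, 12)) + J = (2 + (289 - 1*(-144)))² - 429848/531 = (2 + (289 + 144))² - 429848/531 = (2 + 433)² - 429848/531 = 435² - 429848/531 = 189225 - 429848/531 = 100048627/531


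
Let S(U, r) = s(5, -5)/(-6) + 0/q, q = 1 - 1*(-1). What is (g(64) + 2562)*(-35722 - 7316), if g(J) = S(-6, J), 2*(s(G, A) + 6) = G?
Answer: -220576923/2 ≈ -1.1029e+8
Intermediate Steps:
s(G, A) = -6 + G/2
q = 2 (q = 1 + 1 = 2)
S(U, r) = 7/12 (S(U, r) = (-6 + (1/2)*5)/(-6) + 0/2 = (-6 + 5/2)*(-1/6) + 0*(1/2) = -7/2*(-1/6) + 0 = 7/12 + 0 = 7/12)
g(J) = 7/12
(g(64) + 2562)*(-35722 - 7316) = (7/12 + 2562)*(-35722 - 7316) = (30751/12)*(-43038) = -220576923/2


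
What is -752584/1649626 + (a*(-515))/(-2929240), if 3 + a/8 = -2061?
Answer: -202904884748/60401880803 ≈ -3.3592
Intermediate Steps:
a = -16512 (a = -24 + 8*(-2061) = -24 - 16488 = -16512)
-752584/1649626 + (a*(-515))/(-2929240) = -752584/1649626 - 16512*(-515)/(-2929240) = -752584*1/1649626 + 8503680*(-1/2929240) = -376292/824813 - 212592/73231 = -202904884748/60401880803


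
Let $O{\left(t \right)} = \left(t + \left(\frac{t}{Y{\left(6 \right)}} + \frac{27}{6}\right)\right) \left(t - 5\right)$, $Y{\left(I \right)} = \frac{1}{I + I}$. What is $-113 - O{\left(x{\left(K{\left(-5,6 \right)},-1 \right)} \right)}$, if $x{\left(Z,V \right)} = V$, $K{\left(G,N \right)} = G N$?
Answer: $-164$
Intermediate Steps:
$Y{\left(I \right)} = \frac{1}{2 I}$
$O{\left(t \right)} = \left(-5 + t\right) \left(\frac{9}{2} + 13 t\right)$ ($O{\left(t \right)} = \left(t + \left(\frac{t}{\frac{1}{2} \cdot \frac{1}{6}} + \frac{27}{6}\right)\right) \left(t - 5\right) = \left(t + \left(\frac{t}{\frac{1}{2} \cdot \frac{1}{6}} + 27 \cdot \frac{1}{6}\right)\right) \left(-5 + t\right) = \left(t + \left(t \frac{1}{\frac{1}{12}} + \frac{9}{2}\right)\right) \left(-5 + t\right) = \left(t + \left(t 12 + \frac{9}{2}\right)\right) \left(-5 + t\right) = \left(t + \left(12 t + \frac{9}{2}\right)\right) \left(-5 + t\right) = \left(t + \left(\frac{9}{2} + 12 t\right)\right) \left(-5 + t\right) = \left(\frac{9}{2} + 13 t\right) \left(-5 + t\right) = \left(-5 + t\right) \left(\frac{9}{2} + 13 t\right)$)
$-113 - O{\left(x{\left(K{\left(-5,6 \right)},-1 \right)} \right)} = -113 - \left(- \frac{45}{2} + 13 \left(-1\right)^{2} - - \frac{121}{2}\right) = -113 - \left(- \frac{45}{2} + 13 \cdot 1 + \frac{121}{2}\right) = -113 - \left(- \frac{45}{2} + 13 + \frac{121}{2}\right) = -113 - 51 = -164$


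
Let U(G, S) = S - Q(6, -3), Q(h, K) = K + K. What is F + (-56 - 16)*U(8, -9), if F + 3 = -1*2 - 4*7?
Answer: 183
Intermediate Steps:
Q(h, K) = 2*K
U(G, S) = 6 + S (U(G, S) = S - 2*(-3) = S - 1*(-6) = S + 6 = 6 + S)
F = -33 (F = -3 + (-1*2 - 4*7) = -3 + (-2 - 28) = -3 - 30 = -33)
F + (-56 - 16)*U(8, -9) = -33 + (-56 - 16)*(6 - 9) = -33 - 72*(-3) = -33 + 216 = 183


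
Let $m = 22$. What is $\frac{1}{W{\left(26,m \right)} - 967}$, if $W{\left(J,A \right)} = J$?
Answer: $- \frac{1}{941} \approx -0.0010627$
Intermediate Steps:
$\frac{1}{W{\left(26,m \right)} - 967} = \frac{1}{26 - 967} = \frac{1}{-941} = - \frac{1}{941}$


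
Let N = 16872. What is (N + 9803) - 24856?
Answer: 1819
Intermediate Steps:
(N + 9803) - 24856 = (16872 + 9803) - 24856 = 26675 - 24856 = 1819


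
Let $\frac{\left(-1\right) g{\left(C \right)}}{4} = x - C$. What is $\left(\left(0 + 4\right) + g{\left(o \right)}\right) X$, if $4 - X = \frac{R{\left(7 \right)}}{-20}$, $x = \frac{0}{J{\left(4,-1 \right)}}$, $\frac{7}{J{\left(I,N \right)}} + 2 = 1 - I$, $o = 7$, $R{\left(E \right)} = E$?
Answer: $\frac{696}{5} \approx 139.2$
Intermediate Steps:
$J{\left(I,N \right)} = \frac{7}{-1 - I}$ ($J{\left(I,N \right)} = \frac{7}{-2 - \left(-1 + I\right)} = \frac{7}{-1 - I}$)
$x = 0$ ($x = \frac{0}{\left(-7\right) \frac{1}{1 + 4}} = \frac{0}{\left(-7\right) \frac{1}{5}} = \frac{0}{- \frac{7}{5}} = 0 \left(- \frac{5}{7}\right) = 0$)
$X = \frac{87}{20}$ ($X = 4 - \frac{7}{-20} = 4 - 7 \left(- \frac{1}{20}\right) = 4 - - \frac{7}{20} = 4 + \frac{7}{20} = \frac{87}{20} \approx 4.35$)
$g{\left(C \right)} = 4 C$ ($g{\left(C \right)} = - 4 \left(0 - C\right) = - 4 \left(- C\right) = 4 C$)
$\left(\left(0 + 4\right) + g{\left(o \right)}\right) X = \left(\left(0 + 4\right) + 4 \cdot 7\right) \frac{87}{20} = \left(4 + 28\right) \frac{87}{20} = 32 \cdot \frac{87}{20} = \frac{696}{5}$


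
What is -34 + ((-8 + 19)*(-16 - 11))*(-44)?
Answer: 13034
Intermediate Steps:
-34 + ((-8 + 19)*(-16 - 11))*(-44) = -34 + (11*(-27))*(-44) = -34 - 297*(-44) = -34 + 13068 = 13034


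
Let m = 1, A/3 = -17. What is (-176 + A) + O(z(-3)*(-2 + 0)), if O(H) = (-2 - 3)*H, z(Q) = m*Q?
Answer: -257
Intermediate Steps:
A = -51 (A = 3*(-17) = -51)
z(Q) = Q (z(Q) = 1*Q = Q)
O(H) = -5*H
(-176 + A) + O(z(-3)*(-2 + 0)) = (-176 - 51) - (-15)*(-2 + 0) = -227 - (-15)*(-2) = -227 - 5*6 = -227 - 30 = -257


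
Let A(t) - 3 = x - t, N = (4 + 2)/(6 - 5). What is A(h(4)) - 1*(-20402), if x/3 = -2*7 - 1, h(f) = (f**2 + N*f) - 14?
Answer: 20334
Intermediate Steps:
N = 6 (N = 6/1 = 6*1 = 6)
h(f) = -14 + f**2 + 6*f (h(f) = (f**2 + 6*f) - 14 = -14 + f**2 + 6*f)
x = -45 (x = 3*(-2*7 - 1) = 3*(-14 - 1) = 3*(-15) = -45)
A(t) = -42 - t (A(t) = 3 + (-45 - t) = -42 - t)
A(h(4)) - 1*(-20402) = (-42 - (-14 + 4**2 + 6*4)) - 1*(-20402) = (-42 - (-14 + 16 + 24)) + 20402 = (-42 - 1*26) + 20402 = (-42 - 26) + 20402 = -68 + 20402 = 20334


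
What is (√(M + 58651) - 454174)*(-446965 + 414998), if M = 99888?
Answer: 14518580258 - 31967*√158539 ≈ 1.4506e+10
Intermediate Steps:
(√(M + 58651) - 454174)*(-446965 + 414998) = (√(99888 + 58651) - 454174)*(-446965 + 414998) = (√158539 - 454174)*(-31967) = (-454174 + √158539)*(-31967) = 14518580258 - 31967*√158539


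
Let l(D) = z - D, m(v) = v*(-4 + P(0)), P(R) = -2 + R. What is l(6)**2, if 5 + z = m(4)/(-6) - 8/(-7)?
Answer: 1681/49 ≈ 34.306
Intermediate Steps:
m(v) = -6*v (m(v) = v*(-4 + (-2 + 0)) = v*(-4 - 2) = v*(-6) = -6*v)
z = 1/7 (z = -5 + (-6*4/(-6) - 8/(-7)) = -5 + (-24*(-1/6) - 8*(-1/7)) = -5 + (4 + 8/7) = -5 + 36/7 = 1/7 ≈ 0.14286)
l(D) = 1/7 - D
l(6)**2 = (1/7 - 1*6)**2 = (1/7 - 6)**2 = (-41/7)**2 = 1681/49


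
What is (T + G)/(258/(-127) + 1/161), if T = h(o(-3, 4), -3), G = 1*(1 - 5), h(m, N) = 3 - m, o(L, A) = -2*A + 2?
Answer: -102235/41411 ≈ -2.4688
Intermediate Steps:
o(L, A) = 2 - 2*A
G = -4 (G = 1*(-4) = -4)
T = 9 (T = 3 - (2 - 2*4) = 3 - (2 - 8) = 3 - 1*(-6) = 3 + 6 = 9)
(T + G)/(258/(-127) + 1/161) = (9 - 4)/(258/(-127) + 1/161) = 5/(258*(-1/127) + 1/161) = 5/(-258/127 + 1/161) = 5/(-41411/20447) = 5*(-20447/41411) = -102235/41411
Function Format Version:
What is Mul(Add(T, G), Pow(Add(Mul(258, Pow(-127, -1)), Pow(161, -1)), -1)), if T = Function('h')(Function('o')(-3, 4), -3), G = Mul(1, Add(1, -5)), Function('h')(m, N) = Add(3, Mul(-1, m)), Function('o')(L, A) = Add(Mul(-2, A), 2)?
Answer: Rational(-102235, 41411) ≈ -2.4688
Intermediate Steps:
Function('o')(L, A) = Add(2, Mul(-2, A))
G = -4 (G = Mul(1, -4) = -4)
T = 9 (T = Add(3, Mul(-1, Add(2, Mul(-2, 4)))) = Add(3, Mul(-1, Add(2, -8))) = Add(3, Mul(-1, -6)) = Add(3, 6) = 9)
Mul(Add(T, G), Pow(Add(Mul(258, Pow(-127, -1)), Pow(161, -1)), -1)) = Mul(Add(9, -4), Pow(Add(Mul(258, Pow(-127, -1)), Pow(161, -1)), -1)) = Mul(5, Pow(Add(Mul(258, Rational(-1, 127)), Rational(1, 161)), -1)) = Mul(5, Pow(Add(Rational(-258, 127), Rational(1, 161)), -1)) = Mul(5, Pow(Rational(-41411, 20447), -1)) = Mul(5, Rational(-20447, 41411)) = Rational(-102235, 41411)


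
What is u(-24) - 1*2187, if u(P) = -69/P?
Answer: -17473/8 ≈ -2184.1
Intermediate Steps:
u(-24) - 1*2187 = -69/(-24) - 1*2187 = -69*(-1/24) - 2187 = 23/8 - 2187 = -17473/8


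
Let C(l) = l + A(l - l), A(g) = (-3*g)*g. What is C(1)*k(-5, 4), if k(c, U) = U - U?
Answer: 0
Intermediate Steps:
k(c, U) = 0
A(g) = -3*g²
C(l) = l (C(l) = l - 3*(l - l)² = l - 3*0² = l - 3*0 = l + 0 = l)
C(1)*k(-5, 4) = 1*0 = 0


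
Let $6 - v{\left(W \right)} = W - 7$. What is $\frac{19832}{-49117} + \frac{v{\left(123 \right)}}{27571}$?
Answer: $- \frac{552190942}{1354204807} \approx -0.40776$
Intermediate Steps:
$v{\left(W \right)} = 13 - W$ ($v{\left(W \right)} = 6 - \left(W - 7\right) = 6 - \left(-7 + W\right) = 13 - W$)
$\frac{19832}{-49117} + \frac{v{\left(123 \right)}}{27571} = \frac{19832}{-49117} + \frac{13 - 123}{27571} = 19832 \left(- \frac{1}{49117}\right) + \left(13 - 123\right) \frac{1}{27571} = - \frac{19832}{49117} - \frac{110}{27571} = - \frac{552190942}{1354204807}$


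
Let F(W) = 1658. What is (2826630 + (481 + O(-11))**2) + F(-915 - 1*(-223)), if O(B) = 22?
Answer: 3081297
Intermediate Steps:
(2826630 + (481 + O(-11))**2) + F(-915 - 1*(-223)) = (2826630 + (481 + 22)**2) + 1658 = (2826630 + 503**2) + 1658 = (2826630 + 253009) + 1658 = 3079639 + 1658 = 3081297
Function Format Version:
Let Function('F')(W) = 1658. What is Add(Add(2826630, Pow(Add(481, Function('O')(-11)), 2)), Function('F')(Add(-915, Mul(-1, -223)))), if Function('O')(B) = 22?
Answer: 3081297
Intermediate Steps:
Add(Add(2826630, Pow(Add(481, Function('O')(-11)), 2)), Function('F')(Add(-915, Mul(-1, -223)))) = Add(Add(2826630, Pow(Add(481, 22), 2)), 1658) = Add(Add(2826630, Pow(503, 2)), 1658) = Add(Add(2826630, 253009), 1658) = Add(3079639, 1658) = 3081297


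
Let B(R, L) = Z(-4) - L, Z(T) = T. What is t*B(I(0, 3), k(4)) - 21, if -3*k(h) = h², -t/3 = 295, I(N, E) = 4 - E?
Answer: -1201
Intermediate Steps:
t = -885 (t = -3*295 = -885)
k(h) = -h²/3
B(R, L) = -4 - L
t*B(I(0, 3), k(4)) - 21 = -885*(-4 - (-1)*4²/3) - 21 = -885*(-4 - (-1)*16/3) - 21 = -885*(-4 - 1*(-16/3)) - 21 = -885*(-4 + 16/3) - 21 = -885*4/3 - 21 = -1180 - 21 = -1201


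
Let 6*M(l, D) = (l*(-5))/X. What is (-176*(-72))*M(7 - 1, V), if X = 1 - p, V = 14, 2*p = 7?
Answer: 25344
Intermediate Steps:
p = 7/2 (p = (½)*7 = 7/2 ≈ 3.5000)
X = -5/2 (X = 1 - 1*7/2 = 1 - 7/2 = -5/2 ≈ -2.5000)
M(l, D) = l/3 (M(l, D) = ((l*(-5))/(-5/2))/6 = (-5*l*(-⅖))/6 = (2*l)/6 = l/3)
(-176*(-72))*M(7 - 1, V) = (-176*(-72))*((7 - 1)/3) = 12672*((⅓)*6) = 12672*2 = 25344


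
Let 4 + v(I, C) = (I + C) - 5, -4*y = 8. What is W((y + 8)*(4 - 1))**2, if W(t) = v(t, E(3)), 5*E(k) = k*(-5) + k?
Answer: 1089/25 ≈ 43.560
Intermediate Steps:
y = -2 (y = -1/4*8 = -2)
E(k) = -4*k/5 (E(k) = (k*(-5) + k)/5 = (-5*k + k)/5 = (-4*k)/5 = -4*k/5)
v(I, C) = -9 + C + I (v(I, C) = -4 + ((I + C) - 5) = -4 + ((C + I) - 5) = -4 + (-5 + C + I) = -9 + C + I)
W(t) = -57/5 + t (W(t) = -9 - 4/5*3 + t = -9 - 12/5 + t = -57/5 + t)
W((y + 8)*(4 - 1))**2 = (-57/5 + (-2 + 8)*(4 - 1))**2 = (-57/5 + 6*3)**2 = (-57/5 + 18)**2 = (33/5)**2 = 1089/25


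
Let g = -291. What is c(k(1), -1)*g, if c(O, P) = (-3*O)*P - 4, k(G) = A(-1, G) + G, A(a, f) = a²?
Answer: -582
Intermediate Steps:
k(G) = 1 + G (k(G) = (-1)² + G = 1 + G)
c(O, P) = -4 - 3*O*P (c(O, P) = -3*O*P - 4 = -4 - 3*O*P)
c(k(1), -1)*g = (-4 - 3*(1 + 1)*(-1))*(-291) = (-4 - 3*2*(-1))*(-291) = (-4 + 6)*(-291) = 2*(-291) = -582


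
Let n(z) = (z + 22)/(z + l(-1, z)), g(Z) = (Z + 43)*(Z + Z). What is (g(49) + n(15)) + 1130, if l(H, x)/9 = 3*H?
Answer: 121715/12 ≈ 10143.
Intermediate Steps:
l(H, x) = 27*H (l(H, x) = 9*(3*H) = 27*H)
g(Z) = 2*Z*(43 + Z) (g(Z) = (43 + Z)*(2*Z) = 2*Z*(43 + Z))
n(z) = (22 + z)/(-27 + z) (n(z) = (z + 22)/(z + 27*(-1)) = (22 + z)/(z - 27) = (22 + z)/(-27 + z))
(g(49) + n(15)) + 1130 = (2*49*(43 + 49) + (22 + 15)/(-27 + 15)) + 1130 = (2*49*92 + 37/(-12)) + 1130 = (9016 - 1/12*37) + 1130 = (9016 - 37/12) + 1130 = 108155/12 + 1130 = 121715/12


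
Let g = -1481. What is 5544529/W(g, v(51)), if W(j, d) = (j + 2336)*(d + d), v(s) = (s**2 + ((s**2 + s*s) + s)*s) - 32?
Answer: 5544529/462507120 ≈ 0.011988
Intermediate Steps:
v(s) = -32 + s**2 + s*(s + 2*s**2) (v(s) = (s**2 + ((s**2 + s**2) + s)*s) - 32 = (s**2 + (2*s**2 + s)*s) - 32 = (s**2 + (s + 2*s**2)*s) - 32 = (s**2 + s*(s + 2*s**2)) - 32 = -32 + s**2 + s*(s + 2*s**2))
W(j, d) = 2*d*(2336 + j) (W(j, d) = (2336 + j)*(2*d) = 2*d*(2336 + j))
5544529/W(g, v(51)) = 5544529/((2*(-32 + 2*51**2 + 2*51**3)*(2336 - 1481))) = 5544529/((2*(-32 + 2*2601 + 2*132651)*855)) = 5544529/((2*(-32 + 5202 + 265302)*855)) = 5544529/((2*270472*855)) = 5544529/462507120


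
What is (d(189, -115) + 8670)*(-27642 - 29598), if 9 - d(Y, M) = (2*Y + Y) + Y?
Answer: -453512520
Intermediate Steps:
d(Y, M) = 9 - 4*Y (d(Y, M) = 9 - ((2*Y + Y) + Y) = 9 - (3*Y + Y) = 9 - 4*Y)
(d(189, -115) + 8670)*(-27642 - 29598) = ((9 - 4*189) + 8670)*(-27642 - 29598) = ((9 - 756) + 8670)*(-57240) = (-747 + 8670)*(-57240) = 7923*(-57240) = -453512520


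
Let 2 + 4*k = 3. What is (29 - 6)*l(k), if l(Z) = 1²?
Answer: 23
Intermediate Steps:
k = ¼ (k = -½ + (¼)*3 = -½ + ¾ = ¼ ≈ 0.25000)
l(Z) = 1
(29 - 6)*l(k) = (29 - 6)*1 = 23*1 = 23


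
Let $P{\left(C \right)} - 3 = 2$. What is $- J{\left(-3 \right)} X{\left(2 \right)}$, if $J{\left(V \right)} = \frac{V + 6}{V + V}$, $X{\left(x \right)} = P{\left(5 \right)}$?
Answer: $\frac{5}{2} \approx 2.5$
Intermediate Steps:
$P{\left(C \right)} = 5$ ($P{\left(C \right)} = 3 + 2 = 5$)
$X{\left(x \right)} = 5$
$J{\left(V \right)} = \frac{6 + V}{2 V}$
$- J{\left(-3 \right)} X{\left(2 \right)} = - \frac{6 - 3}{2 \left(-3\right)} 5 = - \frac{\left(-1\right) 3}{2 \cdot 3} \cdot 5 = \left(-1\right) \left(- \frac{1}{2}\right) 5 = \frac{1}{2} \cdot 5 = \frac{5}{2}$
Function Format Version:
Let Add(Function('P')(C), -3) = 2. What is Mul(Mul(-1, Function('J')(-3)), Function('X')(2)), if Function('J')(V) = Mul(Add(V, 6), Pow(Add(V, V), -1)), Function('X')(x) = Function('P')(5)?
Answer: Rational(5, 2) ≈ 2.5000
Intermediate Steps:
Function('P')(C) = 5 (Function('P')(C) = Add(3, 2) = 5)
Function('X')(x) = 5
Function('J')(V) = Mul(Rational(1, 2), Pow(V, -1), Add(6, V)) (Function('J')(V) = Mul(Add(6, V), Pow(Mul(2, V), -1)) = Mul(Add(6, V), Mul(Rational(1, 2), Pow(V, -1))) = Mul(Rational(1, 2), Pow(V, -1), Add(6, V)))
Mul(Mul(-1, Function('J')(-3)), Function('X')(2)) = Mul(Mul(-1, Mul(Rational(1, 2), Pow(-3, -1), Add(6, -3))), 5) = Mul(Mul(-1, Mul(Rational(1, 2), Rational(-1, 3), 3)), 5) = Mul(Mul(-1, Rational(-1, 2)), 5) = Mul(Rational(1, 2), 5) = Rational(5, 2)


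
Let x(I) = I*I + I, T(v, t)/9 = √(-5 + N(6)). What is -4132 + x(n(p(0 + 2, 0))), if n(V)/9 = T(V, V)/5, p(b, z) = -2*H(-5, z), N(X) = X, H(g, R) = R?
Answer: -96334/25 ≈ -3853.4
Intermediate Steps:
T(v, t) = 9 (T(v, t) = 9*√(-5 + 6) = 9*√1 = 9*1 = 9)
p(b, z) = -2*z
n(V) = 81/5 (n(V) = 9*(9/5) = 81/5)
x(I) = I + I² (x(I) = I² + I = I + I²)
-4132 + x(n(p(0 + 2, 0))) = -4132 + 81*(1 + 81/5)/5 = -4132 + (81/5)*(86/5) = -4132 + 6966/25 = -96334/25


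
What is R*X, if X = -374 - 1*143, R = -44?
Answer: 22748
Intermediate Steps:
X = -517 (X = -374 - 143 = -517)
R*X = -44*(-517) = 22748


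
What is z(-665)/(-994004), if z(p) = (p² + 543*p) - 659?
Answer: -80471/994004 ≈ -0.080956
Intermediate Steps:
z(p) = -659 + p² + 543*p
z(-665)/(-994004) = (-659 + (-665)² + 543*(-665))/(-994004) = (-659 + 442225 - 361095)*(-1/994004) = 80471*(-1/994004) = -80471/994004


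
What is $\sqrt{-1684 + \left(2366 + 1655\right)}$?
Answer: $\sqrt{2337} \approx 48.343$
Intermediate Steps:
$\sqrt{-1684 + \left(2366 + 1655\right)} = \sqrt{-1684 + 4021} = \sqrt{2337}$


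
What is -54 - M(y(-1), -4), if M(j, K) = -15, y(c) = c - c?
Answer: -39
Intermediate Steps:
y(c) = 0
-54 - M(y(-1), -4) = -54 - 1*(-15) = -54 + 15 = -39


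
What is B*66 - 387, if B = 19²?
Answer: 23439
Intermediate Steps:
B = 361
B*66 - 387 = 361*66 - 387 = 23826 - 387 = 23439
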